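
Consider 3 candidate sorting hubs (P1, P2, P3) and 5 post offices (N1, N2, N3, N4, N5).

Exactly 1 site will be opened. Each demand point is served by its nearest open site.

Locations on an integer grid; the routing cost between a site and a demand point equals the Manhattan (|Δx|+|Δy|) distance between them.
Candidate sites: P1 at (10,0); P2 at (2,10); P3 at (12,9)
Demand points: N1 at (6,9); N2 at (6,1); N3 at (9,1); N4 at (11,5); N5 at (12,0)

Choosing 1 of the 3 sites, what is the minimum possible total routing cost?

Open {P1}.
  N1→P1 13, N2→P1 5, N3→P1 2, N4→P1 6, N5→P1 2  ⇒ total 28.
Compare {P3}: total 45.
Compare {P2}: total 68.

28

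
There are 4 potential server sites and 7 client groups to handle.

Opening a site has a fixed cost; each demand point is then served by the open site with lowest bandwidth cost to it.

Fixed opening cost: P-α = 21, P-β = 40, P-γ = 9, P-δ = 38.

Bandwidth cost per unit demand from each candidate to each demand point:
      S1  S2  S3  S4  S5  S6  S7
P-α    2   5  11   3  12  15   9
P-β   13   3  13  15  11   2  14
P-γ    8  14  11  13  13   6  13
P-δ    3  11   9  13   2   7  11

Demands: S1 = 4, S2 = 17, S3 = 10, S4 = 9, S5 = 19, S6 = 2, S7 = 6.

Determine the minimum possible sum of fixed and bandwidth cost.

Open {P-α, P-β, P-δ}: assign each demand point to its cheapest open site.
  S1→P-α 4×2=8, S2→P-β 17×3=51, S3→P-δ 10×9=90, S4→P-α 9×3=27, S5→P-δ 19×2=38, S6→P-β 2×2=4, S7→P-α 6×9=54
  bandwidth cost 272, fixed 99 → total 371.
Compare {P-α, P-δ}: bandwidth cost 316 + fixed 59 = 375.
Compare {P-α, P-β, P-γ, P-δ}: bandwidth cost 272 + fixed 108 = 380.
Compare {P-α, P-γ, P-δ}: bandwidth cost 314 + fixed 68 = 382.
All other subsets cost ≥ 375. Minimum total cost: 371.

371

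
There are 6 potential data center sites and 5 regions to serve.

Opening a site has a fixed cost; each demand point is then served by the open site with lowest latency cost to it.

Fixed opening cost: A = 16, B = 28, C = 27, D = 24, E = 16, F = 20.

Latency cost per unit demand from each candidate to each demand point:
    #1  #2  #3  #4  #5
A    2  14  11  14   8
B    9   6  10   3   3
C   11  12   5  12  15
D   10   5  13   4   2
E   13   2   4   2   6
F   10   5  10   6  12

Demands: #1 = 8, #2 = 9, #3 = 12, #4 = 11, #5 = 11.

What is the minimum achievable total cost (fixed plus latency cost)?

182

Open {A, D, E}: assign each demand point to its cheapest open site.
  #1→A 8×2=16, #2→E 9×2=18, #3→E 12×4=48, #4→E 11×2=22, #5→D 11×2=22
  latency cost 126, fixed 56 → total 182.
Compare {A, B, E}: latency cost 137 + fixed 60 = 197.
Compare {A, E}: latency cost 170 + fixed 32 = 202.
Compare {A, D, E, F}: latency cost 126 + fixed 76 = 202.
All other subsets cost ≥ 197. Minimum total cost: 182.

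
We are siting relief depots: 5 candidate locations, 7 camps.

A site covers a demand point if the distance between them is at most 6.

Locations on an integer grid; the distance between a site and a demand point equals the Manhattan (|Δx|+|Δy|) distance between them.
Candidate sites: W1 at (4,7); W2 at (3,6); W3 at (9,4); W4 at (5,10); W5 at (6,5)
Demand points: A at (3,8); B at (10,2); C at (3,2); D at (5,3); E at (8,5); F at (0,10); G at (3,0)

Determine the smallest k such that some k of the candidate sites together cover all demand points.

Coverage sets (demand points within 6 of each site):
  W1: {A, C, D, E}
  W2: {A, C, D, E, G}
  W3: {B, D, E}
  W4: {A, F}
  W5: {A, C, D, E}
No 2 sites suffice: every size-2 union leaves at least one demand point uncovered.
But {W2, W3, W4} covers everything, so the minimum is 3.

3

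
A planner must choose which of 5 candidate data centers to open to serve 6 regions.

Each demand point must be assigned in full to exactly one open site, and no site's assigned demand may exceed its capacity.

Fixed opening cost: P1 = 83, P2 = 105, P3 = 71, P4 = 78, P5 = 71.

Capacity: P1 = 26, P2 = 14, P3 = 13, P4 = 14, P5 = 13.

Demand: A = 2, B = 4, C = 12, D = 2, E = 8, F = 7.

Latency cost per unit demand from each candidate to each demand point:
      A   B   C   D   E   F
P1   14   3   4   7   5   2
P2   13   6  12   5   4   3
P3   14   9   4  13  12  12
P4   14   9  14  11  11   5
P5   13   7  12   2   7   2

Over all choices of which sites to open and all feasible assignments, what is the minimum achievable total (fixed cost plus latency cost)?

Open {P1, P5}; cheapest assignment that respects the capacities:
  P1 (cap 26, load 24): B, C, E — cost 4×3 + 12×4 + 8×5 = 100
  P5 (cap 13, load 11): A, D, F — cost 2×13 + 2×2 + 7×2 = 44
  Shipping 144, fixed 154 → total 298.
  Any other capacity-feasible assignment to {P1, P5} ships for at least 144.
Compare {P1, P3}: its best feasible assignment gives total 310.
Compare {P1, P2}: its best feasible assignment gives total 330.
Every other set of open sites that can feasibly serve all demand totals ≥ 310 even under its best assignment. Minimum: 298.

298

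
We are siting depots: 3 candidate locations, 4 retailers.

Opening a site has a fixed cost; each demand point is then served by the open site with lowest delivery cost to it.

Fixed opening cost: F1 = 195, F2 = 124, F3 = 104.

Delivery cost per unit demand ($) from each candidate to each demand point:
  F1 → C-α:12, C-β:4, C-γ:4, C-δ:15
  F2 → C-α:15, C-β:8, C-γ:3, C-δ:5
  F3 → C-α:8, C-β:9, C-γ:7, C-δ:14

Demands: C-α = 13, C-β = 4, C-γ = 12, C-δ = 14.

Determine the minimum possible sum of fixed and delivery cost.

457

Open {F2}: assign each demand point to its cheapest open site.
  C-α→F2 13×15=195, C-β→F2 4×8=32, C-γ→F2 12×3=36, C-δ→F2 14×5=70
  delivery cost 333, fixed 124 → total 457.
Compare {F2, F3}: delivery cost 242 + fixed 228 = 470.
Compare {F3}: delivery cost 420 + fixed 104 = 524.
Compare {F1, F2}: delivery cost 278 + fixed 319 = 597.
All other subsets cost ≥ 470. Minimum total cost: 457.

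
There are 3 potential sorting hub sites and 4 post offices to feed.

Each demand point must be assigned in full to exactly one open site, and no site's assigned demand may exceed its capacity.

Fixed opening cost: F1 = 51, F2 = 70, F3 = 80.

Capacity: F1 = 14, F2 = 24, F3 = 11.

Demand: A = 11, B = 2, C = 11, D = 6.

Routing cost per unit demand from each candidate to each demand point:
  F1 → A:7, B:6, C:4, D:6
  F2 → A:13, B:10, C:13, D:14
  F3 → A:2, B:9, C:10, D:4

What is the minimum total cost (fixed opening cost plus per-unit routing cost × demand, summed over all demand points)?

363

Open {F1, F2, F3}; cheapest assignment that respects the capacities:
  F1 (cap 14, load 13): B, C — cost 2×6 + 11×4 = 56
  F2 (cap 24, load 6): D — cost 6×14 = 84
  F3 (cap 11, load 11): A — cost 11×2 = 22
  Shipping 162, fixed 201 → total 363.
  Any other capacity-feasible assignment to {F1, F2, F3} ships for at least 162.
Compare {F1, F2}: its best feasible assignment gives total 404.
Compare {F2, F3}: its best feasible assignment gives total 419.
Every other set of open sites that can feasibly serve all demand totals ≥ 404 even under its best assignment. Minimum: 363.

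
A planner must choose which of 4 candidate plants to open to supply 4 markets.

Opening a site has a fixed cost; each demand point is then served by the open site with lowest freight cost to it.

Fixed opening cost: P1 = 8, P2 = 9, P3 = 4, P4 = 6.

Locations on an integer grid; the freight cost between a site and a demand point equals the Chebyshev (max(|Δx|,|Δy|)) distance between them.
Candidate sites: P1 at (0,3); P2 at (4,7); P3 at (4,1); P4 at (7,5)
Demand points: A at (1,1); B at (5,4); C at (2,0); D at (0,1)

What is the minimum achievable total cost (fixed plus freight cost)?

Open {P3}: assign each demand point to its cheapest open site.
  A→P3 3, B→P3 3, C→P3 2, D→P3 4
  freight cost 12, fixed 4 → total 16.
Compare {P1}: freight cost 12 + fixed 8 = 20.
Compare {P1, P3}: freight cost 9 + fixed 12 = 21.
Compare {P3, P4}: freight cost 11 + fixed 10 = 21.
All other subsets cost ≥ 20. Minimum total cost: 16.

16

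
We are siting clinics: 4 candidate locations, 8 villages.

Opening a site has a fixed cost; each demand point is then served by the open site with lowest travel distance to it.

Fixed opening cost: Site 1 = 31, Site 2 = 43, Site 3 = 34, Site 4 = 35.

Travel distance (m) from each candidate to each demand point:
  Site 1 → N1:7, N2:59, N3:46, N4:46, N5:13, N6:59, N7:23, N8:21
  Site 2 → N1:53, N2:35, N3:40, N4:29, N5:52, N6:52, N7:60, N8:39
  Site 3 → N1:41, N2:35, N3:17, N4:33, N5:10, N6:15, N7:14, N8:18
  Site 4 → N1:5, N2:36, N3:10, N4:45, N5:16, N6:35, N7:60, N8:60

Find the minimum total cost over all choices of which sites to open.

Open {Site 3, Site 4}: assign each demand point to its cheapest open site.
  N1→Site 4 5, N2→Site 3 35, N3→Site 4 10, N4→Site 3 33, N5→Site 3 10, N6→Site 3 15, N7→Site 3 14, N8→Site 3 18
  travel distance 140, fixed 69 → total 209.
Compare {Site 1, Site 3}: travel distance 149 + fixed 65 = 214.
Compare {Site 3}: travel distance 183 + fixed 34 = 217.
Compare {Site 1, Site 3, Site 4}: travel distance 140 + fixed 100 = 240.
All other subsets cost ≥ 214. Minimum total cost: 209.

209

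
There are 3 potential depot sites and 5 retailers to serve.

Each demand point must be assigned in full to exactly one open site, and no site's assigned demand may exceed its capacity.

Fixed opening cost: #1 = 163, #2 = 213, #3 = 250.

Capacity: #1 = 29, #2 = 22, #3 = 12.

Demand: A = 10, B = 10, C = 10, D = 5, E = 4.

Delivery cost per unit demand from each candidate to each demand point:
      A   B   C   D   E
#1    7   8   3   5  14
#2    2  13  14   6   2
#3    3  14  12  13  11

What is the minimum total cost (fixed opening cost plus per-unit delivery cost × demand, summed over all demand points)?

Open {#1, #2}; cheapest assignment that respects the capacities:
  #1 (cap 29, load 25): B, C, D — cost 10×8 + 10×3 + 5×5 = 135
  #2 (cap 22, load 14): A, E — cost 10×2 + 4×2 = 28
  Shipping 163, fixed 376 → total 539.
  Any other capacity-feasible assignment to {#1, #2} ships for at least 163.
Compare {#1, #3}: its best feasible assignment gives total 634.
Compare {#1, #2, #3}: its best feasible assignment gives total 789.
Every other set of open sites that can feasibly serve all demand totals ≥ 634 even under its best assignment. Minimum: 539.

539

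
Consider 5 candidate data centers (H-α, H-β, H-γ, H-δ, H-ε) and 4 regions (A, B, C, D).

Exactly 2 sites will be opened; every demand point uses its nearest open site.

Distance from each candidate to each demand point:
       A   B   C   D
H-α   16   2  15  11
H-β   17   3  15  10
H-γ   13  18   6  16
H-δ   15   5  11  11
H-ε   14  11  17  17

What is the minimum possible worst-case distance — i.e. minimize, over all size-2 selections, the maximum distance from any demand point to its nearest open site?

Open {H-α, H-γ}.
  Farthest demand point is A at distance 13 (to H-γ); all others are ≤ 13.
With {H-β, H-γ} the worst case is 13.
With {H-γ, H-δ} the worst case is 13.
No size-2 selection achieves below 13.

13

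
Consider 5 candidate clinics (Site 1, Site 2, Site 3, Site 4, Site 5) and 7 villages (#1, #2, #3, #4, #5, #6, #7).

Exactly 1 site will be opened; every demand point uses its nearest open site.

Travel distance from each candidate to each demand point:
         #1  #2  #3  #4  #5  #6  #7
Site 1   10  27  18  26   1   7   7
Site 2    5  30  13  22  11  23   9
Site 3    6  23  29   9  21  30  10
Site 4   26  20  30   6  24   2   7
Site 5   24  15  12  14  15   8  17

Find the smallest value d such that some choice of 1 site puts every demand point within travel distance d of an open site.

24

Open {Site 5}.
  Farthest demand point is #1 at travel distance 24 (to Site 5); all others are ≤ 24.
With {Site 1} the worst case is 27.
With {Site 2} the worst case is 30.
No size-1 selection achieves below 24.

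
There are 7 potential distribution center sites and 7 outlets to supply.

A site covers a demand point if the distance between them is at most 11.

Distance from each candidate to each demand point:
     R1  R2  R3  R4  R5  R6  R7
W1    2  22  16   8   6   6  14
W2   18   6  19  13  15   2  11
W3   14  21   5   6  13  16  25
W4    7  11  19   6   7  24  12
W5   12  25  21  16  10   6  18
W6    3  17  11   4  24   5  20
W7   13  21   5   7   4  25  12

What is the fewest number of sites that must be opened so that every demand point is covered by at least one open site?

3

Coverage sets (demand points within 11 of each site):
  W1: {R1, R4, R5, R6}
  W2: {R2, R6, R7}
  W3: {R3, R4}
  W4: {R1, R2, R4, R5}
  W5: {R5, R6}
  W6: {R1, R3, R4, R6}
  W7: {R3, R4, R5}
No 2 sites suffice: every size-2 union leaves at least one demand point uncovered.
But {W1, W2, W3} covers everything, so the minimum is 3.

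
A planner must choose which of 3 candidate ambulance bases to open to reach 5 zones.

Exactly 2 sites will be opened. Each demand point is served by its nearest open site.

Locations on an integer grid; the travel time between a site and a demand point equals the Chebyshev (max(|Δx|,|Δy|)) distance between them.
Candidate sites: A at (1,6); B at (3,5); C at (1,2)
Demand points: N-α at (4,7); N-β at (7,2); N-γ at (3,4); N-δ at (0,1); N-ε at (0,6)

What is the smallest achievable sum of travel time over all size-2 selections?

Open {B, C}.
  N-α→B 2, N-β→B 4, N-γ→B 1, N-δ→C 1, N-ε→B 3  ⇒ total 11.
Compare {A, B}: total 12.
Compare {A, C}: total 13.

11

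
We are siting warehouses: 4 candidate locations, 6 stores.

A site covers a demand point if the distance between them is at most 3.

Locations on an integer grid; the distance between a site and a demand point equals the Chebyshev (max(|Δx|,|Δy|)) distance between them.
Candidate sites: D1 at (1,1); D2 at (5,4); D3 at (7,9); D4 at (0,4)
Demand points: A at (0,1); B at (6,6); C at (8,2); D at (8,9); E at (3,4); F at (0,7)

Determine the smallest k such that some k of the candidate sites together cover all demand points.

3

Coverage sets (demand points within 3 of each site):
  D1: {A, E}
  D2: {B, C, E}
  D3: {B, D}
  D4: {A, E, F}
No 2 sites suffice: every size-2 union leaves at least one demand point uncovered.
But {D2, D3, D4} covers everything, so the minimum is 3.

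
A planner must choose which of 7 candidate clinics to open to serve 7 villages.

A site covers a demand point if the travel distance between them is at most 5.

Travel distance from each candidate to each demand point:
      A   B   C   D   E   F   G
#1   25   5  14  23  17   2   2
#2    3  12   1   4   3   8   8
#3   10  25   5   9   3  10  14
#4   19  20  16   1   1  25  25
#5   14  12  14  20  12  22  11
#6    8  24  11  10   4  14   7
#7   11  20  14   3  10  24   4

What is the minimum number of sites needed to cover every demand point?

2

Coverage sets (demand points within 5 of each site):
  #1: {B, F, G}
  #2: {A, C, D, E}
  #3: {C, E}
  #4: {D, E}
  #5: {}
  #6: {E}
  #7: {D, G}
No single site covers all 7 demand points.
But {#1, #2} covers everything, so the minimum is 2.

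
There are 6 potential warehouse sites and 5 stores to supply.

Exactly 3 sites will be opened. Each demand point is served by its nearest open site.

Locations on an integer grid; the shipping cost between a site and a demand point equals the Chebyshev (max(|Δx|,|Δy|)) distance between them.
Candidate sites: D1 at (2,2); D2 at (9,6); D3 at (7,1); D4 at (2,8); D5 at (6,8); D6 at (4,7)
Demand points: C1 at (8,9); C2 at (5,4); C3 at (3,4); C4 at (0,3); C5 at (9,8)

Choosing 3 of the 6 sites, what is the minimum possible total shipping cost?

Open {D1, D2, D5}.
  C1→D5 2, C2→D1 3, C3→D1 2, C4→D1 2, C5→D2 2  ⇒ total 11.
Compare {D1, D2, D3}: total 12.
Compare {D1, D2, D4}: total 12.
No size-3 selection does better; minimum is 11.

11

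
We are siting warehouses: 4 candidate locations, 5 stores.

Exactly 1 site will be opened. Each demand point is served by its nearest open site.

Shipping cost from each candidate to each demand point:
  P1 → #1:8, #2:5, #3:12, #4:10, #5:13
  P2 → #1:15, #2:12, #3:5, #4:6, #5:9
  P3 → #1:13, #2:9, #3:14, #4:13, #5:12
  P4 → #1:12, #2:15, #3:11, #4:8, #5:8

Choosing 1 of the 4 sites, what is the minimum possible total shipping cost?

47

Open {P2}.
  #1→P2 15, #2→P2 12, #3→P2 5, #4→P2 6, #5→P2 9  ⇒ total 47.
Compare {P1}: total 48.
Compare {P4}: total 54.
No size-1 selection does better; minimum is 47.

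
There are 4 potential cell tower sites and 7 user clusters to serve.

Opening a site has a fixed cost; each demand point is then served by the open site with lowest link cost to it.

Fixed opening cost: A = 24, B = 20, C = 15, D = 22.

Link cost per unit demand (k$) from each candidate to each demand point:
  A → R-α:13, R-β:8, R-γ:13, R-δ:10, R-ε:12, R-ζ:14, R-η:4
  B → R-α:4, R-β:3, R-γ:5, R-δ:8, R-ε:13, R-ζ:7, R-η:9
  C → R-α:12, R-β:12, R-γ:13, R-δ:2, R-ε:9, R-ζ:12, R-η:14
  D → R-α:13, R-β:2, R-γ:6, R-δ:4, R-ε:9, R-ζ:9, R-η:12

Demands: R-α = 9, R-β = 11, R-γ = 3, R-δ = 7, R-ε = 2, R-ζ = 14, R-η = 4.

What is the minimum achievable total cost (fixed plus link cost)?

285

Open {B, C}: assign each demand point to its cheapest open site.
  R-α→B 9×4=36, R-β→B 11×3=33, R-γ→B 3×5=15, R-δ→C 7×2=14, R-ε→C 2×9=18, R-ζ→B 14×7=98, R-η→B 4×9=36
  link cost 250, fixed 35 → total 285.
Compare {A, B, C}: link cost 230 + fixed 59 = 289.
Compare {B, D}: link cost 253 + fixed 42 = 295.
Compare {B, C, D}: link cost 239 + fixed 57 = 296.
All other subsets cost ≥ 289. Minimum total cost: 285.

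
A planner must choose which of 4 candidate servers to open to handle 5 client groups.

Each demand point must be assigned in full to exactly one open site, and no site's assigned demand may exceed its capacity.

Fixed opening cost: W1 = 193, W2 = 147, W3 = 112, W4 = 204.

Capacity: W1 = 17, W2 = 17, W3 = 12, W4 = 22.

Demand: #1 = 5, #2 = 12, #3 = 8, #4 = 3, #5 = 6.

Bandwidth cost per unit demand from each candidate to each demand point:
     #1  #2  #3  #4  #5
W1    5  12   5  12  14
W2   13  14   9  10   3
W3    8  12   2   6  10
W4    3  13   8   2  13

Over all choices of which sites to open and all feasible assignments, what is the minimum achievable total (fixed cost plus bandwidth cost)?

618

Open {W2, W4}; cheapest assignment that respects the capacities:
  W2 (cap 17, load 14): #3, #5 — cost 8×9 + 6×3 = 90
  W4 (cap 22, load 20): #1, #2, #4 — cost 5×3 + 12×13 + 3×2 = 177
  Shipping 267, fixed 351 → total 618.
  Any other capacity-feasible assignment to {W2, W4} ships for at least 267.
Compare {W3, W4}: its best feasible assignment gives total 623.
Compare {W1, W2}: its best feasible assignment gives total 629.
Every other set of open sites that can feasibly serve all demand totals ≥ 623 even under its best assignment. Minimum: 618.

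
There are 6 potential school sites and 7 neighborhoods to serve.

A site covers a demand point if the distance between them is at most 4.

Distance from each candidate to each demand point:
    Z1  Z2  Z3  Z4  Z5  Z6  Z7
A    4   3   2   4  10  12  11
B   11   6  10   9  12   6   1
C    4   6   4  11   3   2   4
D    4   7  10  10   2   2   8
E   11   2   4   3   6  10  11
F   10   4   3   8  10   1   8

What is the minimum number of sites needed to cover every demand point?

Coverage sets (demand points within 4 of each site):
  A: {Z1, Z2, Z3, Z4}
  B: {Z7}
  C: {Z1, Z3, Z5, Z6, Z7}
  D: {Z1, Z5, Z6}
  E: {Z2, Z3, Z4}
  F: {Z2, Z3, Z6}
No single site covers all 7 demand points.
But {A, C} covers everything, so the minimum is 2.

2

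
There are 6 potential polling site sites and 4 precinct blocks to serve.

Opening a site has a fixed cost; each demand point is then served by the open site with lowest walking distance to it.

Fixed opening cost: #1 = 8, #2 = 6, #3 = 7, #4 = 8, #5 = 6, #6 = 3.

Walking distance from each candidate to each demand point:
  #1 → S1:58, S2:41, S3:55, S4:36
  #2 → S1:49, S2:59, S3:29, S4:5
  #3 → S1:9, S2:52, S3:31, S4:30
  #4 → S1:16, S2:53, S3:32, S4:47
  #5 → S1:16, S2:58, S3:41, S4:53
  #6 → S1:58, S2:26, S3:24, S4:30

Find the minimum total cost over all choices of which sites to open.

Open {#2, #3, #6}: assign each demand point to its cheapest open site.
  S1→#3 9, S2→#6 26, S3→#6 24, S4→#2 5
  walking distance 64, fixed 16 → total 80.
Compare {#2, #5, #6}: walking distance 71 + fixed 15 = 86.
Compare {#2, #3, #5, #6}: walking distance 64 + fixed 22 = 86.
Compare {#2, #4, #6}: walking distance 71 + fixed 17 = 88.
All other subsets cost ≥ 86. Minimum total cost: 80.

80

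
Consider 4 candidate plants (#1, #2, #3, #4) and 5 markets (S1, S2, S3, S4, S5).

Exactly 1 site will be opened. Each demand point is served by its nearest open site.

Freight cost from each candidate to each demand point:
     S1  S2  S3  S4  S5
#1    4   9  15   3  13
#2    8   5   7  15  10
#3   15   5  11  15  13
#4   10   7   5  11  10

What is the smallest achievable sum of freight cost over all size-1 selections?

Open {#4}.
  S1→#4 10, S2→#4 7, S3→#4 5, S4→#4 11, S5→#4 10  ⇒ total 43.
Compare {#1}: total 44.
Compare {#2}: total 45.
No size-1 selection does better; minimum is 43.

43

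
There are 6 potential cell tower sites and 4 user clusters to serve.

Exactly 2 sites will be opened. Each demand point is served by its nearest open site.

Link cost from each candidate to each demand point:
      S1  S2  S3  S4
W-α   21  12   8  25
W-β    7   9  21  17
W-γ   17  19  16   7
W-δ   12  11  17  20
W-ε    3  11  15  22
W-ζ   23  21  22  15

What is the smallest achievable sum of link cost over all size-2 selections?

Open {W-γ, W-ε}.
  S1→W-ε 3, S2→W-ε 11, S3→W-ε 15, S4→W-γ 7  ⇒ total 36.
Compare {W-β, W-γ}: total 39.
Compare {W-α, W-β}: total 41.
No size-2 selection does better; minimum is 36.

36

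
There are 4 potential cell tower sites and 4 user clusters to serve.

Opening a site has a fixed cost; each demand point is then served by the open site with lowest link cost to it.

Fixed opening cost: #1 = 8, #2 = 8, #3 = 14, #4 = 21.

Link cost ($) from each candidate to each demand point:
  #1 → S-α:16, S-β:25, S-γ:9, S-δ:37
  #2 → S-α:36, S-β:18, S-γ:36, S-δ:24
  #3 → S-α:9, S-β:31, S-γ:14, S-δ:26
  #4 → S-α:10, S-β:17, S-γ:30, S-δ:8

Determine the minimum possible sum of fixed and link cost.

Open {#1, #4}: assign each demand point to its cheapest open site.
  S-α→#4 10, S-β→#4 17, S-γ→#1 9, S-δ→#4 8
  link cost 44, fixed 29 → total 73.
Compare {#1, #2, #4}: link cost 44 + fixed 37 = 81.
Compare {#1, #2}: link cost 67 + fixed 16 = 83.
Compare {#3, #4}: link cost 48 + fixed 35 = 83.
All other subsets cost ≥ 81. Minimum total cost: 73.

73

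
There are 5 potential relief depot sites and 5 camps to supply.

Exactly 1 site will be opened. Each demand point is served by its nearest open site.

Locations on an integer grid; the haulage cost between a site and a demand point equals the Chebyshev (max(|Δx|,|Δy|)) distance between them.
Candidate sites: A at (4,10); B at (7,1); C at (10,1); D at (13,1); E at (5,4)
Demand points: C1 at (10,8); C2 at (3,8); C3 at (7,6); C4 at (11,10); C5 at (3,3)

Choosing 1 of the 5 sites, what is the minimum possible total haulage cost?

Open {E}.
  C1→E 5, C2→E 4, C3→E 2, C4→E 6, C5→E 2  ⇒ total 19.
Compare {A}: total 26.
Compare {B}: total 32.
No size-1 selection does better; minimum is 19.

19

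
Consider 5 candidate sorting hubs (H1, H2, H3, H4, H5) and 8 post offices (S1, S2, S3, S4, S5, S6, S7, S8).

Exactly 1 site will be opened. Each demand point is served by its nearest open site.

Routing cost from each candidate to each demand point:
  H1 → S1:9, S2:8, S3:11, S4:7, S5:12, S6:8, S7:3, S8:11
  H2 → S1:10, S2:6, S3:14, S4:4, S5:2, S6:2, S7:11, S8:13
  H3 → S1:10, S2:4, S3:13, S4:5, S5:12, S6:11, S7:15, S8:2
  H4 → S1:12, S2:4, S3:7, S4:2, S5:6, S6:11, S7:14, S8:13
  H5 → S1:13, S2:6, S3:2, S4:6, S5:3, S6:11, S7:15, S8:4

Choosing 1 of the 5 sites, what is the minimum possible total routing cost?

60

Open {H5}.
  S1→H5 13, S2→H5 6, S3→H5 2, S4→H5 6, S5→H5 3, S6→H5 11, S7→H5 15, S8→H5 4  ⇒ total 60.
Compare {H2}: total 62.
Compare {H1}: total 69.
No size-1 selection does better; minimum is 60.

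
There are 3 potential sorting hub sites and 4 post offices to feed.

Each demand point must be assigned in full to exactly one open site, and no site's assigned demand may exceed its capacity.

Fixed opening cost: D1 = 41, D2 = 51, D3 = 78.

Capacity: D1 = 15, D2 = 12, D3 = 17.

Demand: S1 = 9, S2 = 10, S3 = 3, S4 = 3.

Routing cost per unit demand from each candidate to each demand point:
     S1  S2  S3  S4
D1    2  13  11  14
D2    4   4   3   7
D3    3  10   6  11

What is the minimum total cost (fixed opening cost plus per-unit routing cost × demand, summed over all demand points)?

225

Open {D1, D2}; cheapest assignment that respects the capacities:
  D1 (cap 15, load 15): S1, S3, S4 — cost 9×2 + 3×11 + 3×14 = 93
  D2 (cap 12, load 10): S2 — cost 10×4 = 40
  Shipping 133, fixed 92 → total 225.
  Any other capacity-feasible assignment to {D1, D2} ships for at least 133.
Compare {D2, D3}: its best feasible assignment gives total 247.
Compare {D1, D2, D3}: its best feasible assignment gives total 279.
Every other set of open sites that can feasibly serve all demand totals ≥ 247 even under its best assignment. Minimum: 225.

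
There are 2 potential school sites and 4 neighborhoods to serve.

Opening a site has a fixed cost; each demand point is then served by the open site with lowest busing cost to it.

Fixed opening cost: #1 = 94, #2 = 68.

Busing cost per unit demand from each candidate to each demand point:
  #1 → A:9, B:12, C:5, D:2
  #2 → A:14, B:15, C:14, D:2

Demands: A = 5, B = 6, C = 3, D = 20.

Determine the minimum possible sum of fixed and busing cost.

Open {#1}: assign each demand point to its cheapest open site.
  A→#1 5×9=45, B→#1 6×12=72, C→#1 3×5=15, D→#1 20×2=40
  busing cost 172, fixed 94 → total 266.
Compare {#2}: busing cost 242 + fixed 68 = 310.
Compare {#1, #2}: busing cost 172 + fixed 162 = 334.

266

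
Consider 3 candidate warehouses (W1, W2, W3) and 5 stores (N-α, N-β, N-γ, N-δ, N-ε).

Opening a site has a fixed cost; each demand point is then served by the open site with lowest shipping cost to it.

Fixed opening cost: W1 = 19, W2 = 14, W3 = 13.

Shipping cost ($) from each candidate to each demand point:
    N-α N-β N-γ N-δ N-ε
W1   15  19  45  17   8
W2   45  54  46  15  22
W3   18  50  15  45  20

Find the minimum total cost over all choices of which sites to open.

106

Open {W1, W3}: assign each demand point to its cheapest open site.
  N-α→W1 15, N-β→W1 19, N-γ→W3 15, N-δ→W1 17, N-ε→W1 8
  shipping cost 74, fixed 32 → total 106.
Compare {W1, W2, W3}: shipping cost 72 + fixed 46 = 118.
Compare {W1}: shipping cost 104 + fixed 19 = 123.
Compare {W1, W2}: shipping cost 102 + fixed 33 = 135.
All other subsets cost ≥ 118. Minimum total cost: 106.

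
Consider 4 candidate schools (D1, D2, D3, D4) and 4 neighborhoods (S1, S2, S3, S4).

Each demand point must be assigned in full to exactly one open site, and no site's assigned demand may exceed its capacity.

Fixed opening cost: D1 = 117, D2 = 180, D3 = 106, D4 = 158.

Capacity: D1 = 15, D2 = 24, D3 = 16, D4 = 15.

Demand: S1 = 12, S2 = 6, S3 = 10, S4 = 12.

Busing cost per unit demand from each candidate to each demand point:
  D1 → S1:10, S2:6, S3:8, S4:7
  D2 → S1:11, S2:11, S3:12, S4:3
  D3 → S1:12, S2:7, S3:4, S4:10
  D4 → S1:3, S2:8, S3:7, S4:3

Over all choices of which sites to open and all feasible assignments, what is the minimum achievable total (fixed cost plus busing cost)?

Open {D2, D3}; cheapest assignment that respects the capacities:
  D2 (cap 24, load 24): S1, S4 — cost 12×11 + 12×3 = 168
  D3 (cap 16, load 16): S2, S3 — cost 6×7 + 10×4 = 82
  Shipping 250, fixed 286 → total 536.
  Any other capacity-feasible assignment to {D2, D3} ships for at least 250.
Compare {D1, D3, D4}: its best feasible assignment gives total 583.
Compare {D2, D3, D4}: its best feasible assignment gives total 598.
Every other set of open sites that can feasibly serve all demand totals ≥ 583 even under its best assignment. Minimum: 536.

536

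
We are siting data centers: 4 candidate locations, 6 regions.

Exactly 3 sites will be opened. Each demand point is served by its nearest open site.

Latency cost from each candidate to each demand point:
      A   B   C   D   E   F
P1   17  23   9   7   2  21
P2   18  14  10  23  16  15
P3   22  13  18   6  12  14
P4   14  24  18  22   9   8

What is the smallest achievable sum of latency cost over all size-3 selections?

52

Open {P1, P3, P4}.
  A→P4 14, B→P3 13, C→P1 9, D→P3 6, E→P1 2, F→P4 8  ⇒ total 52.
Compare {P1, P2, P4}: total 54.
Compare {P2, P3, P4}: total 60.
No size-3 selection does better; minimum is 52.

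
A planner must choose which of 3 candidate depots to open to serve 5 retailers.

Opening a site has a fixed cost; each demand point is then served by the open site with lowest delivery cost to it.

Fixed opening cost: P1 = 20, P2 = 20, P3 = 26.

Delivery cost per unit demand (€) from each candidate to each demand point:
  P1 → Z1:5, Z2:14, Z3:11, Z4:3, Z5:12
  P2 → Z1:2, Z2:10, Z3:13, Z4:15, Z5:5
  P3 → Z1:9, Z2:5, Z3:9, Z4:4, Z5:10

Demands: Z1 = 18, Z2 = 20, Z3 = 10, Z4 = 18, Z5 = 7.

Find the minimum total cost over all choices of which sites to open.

379

Open {P2, P3}: assign each demand point to its cheapest open site.
  Z1→P2 18×2=36, Z2→P3 20×5=100, Z3→P3 10×9=90, Z4→P3 18×4=72, Z5→P2 7×5=35
  delivery cost 333, fixed 46 → total 379.
Compare {P1, P2, P3}: delivery cost 315 + fixed 66 = 381.
Compare {P1, P3}: delivery cost 404 + fixed 46 = 450.
Compare {P1, P2}: delivery cost 435 + fixed 40 = 475.
All other subsets cost ≥ 381. Minimum total cost: 379.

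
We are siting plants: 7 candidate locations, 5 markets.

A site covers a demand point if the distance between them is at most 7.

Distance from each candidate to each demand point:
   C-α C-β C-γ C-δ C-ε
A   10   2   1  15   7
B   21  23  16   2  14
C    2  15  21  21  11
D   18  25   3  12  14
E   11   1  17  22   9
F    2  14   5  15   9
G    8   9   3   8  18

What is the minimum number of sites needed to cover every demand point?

Coverage sets (demand points within 7 of each site):
  A: {C-β, C-γ, C-ε}
  B: {C-δ}
  C: {C-α}
  D: {C-γ}
  E: {C-β}
  F: {C-α, C-γ}
  G: {C-γ}
No 2 sites suffice: every size-2 union leaves at least one demand point uncovered.
But {A, B, C} covers everything, so the minimum is 3.

3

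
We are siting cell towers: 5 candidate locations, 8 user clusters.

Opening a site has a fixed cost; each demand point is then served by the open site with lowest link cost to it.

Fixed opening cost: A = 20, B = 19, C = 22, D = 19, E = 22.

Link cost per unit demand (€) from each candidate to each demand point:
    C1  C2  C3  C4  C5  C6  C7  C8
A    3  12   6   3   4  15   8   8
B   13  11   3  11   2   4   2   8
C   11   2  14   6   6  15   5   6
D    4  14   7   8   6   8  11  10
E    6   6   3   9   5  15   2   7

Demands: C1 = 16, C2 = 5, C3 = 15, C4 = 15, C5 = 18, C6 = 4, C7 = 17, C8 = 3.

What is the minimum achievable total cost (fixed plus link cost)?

Open {A, B, C}: assign each demand point to its cheapest open site.
  C1→A 16×3=48, C2→C 5×2=10, C3→B 15×3=45, C4→A 15×3=45, C5→B 18×2=36, C6→B 4×4=16, C7→B 17×2=34, C8→C 3×6=18
  link cost 252, fixed 61 → total 313.
Compare {A, B, C, D}: link cost 252 + fixed 80 = 332.
Compare {A, B, C, E}: link cost 252 + fixed 83 = 335.
Compare {A, B, E}: link cost 275 + fixed 61 = 336.
All other subsets cost ≥ 332. Minimum total cost: 313.

313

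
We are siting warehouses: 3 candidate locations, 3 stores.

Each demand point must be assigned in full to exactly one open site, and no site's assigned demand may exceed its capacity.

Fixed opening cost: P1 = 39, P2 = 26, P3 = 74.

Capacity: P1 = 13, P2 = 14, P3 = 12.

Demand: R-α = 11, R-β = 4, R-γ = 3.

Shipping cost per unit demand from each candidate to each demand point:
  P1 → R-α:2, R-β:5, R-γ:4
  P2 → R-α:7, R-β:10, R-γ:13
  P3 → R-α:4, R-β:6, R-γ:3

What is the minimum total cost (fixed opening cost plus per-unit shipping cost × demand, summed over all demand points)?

166

Open {P1, P2}; cheapest assignment that respects the capacities:
  P1 (cap 13, load 11): R-α — cost 11×2 = 22
  P2 (cap 14, load 7): R-β, R-γ — cost 4×10 + 3×13 = 79
  Shipping 101, fixed 65 → total 166.
  Any other capacity-feasible assignment to {P1, P2} ships for at least 101.
Compare {P1, P3}: its best feasible assignment gives total 168.
Compare {P1, P2, P3}: its best feasible assignment gives total 194.
Every other set of open sites that can feasibly serve all demand totals ≥ 168 even under its best assignment. Minimum: 166.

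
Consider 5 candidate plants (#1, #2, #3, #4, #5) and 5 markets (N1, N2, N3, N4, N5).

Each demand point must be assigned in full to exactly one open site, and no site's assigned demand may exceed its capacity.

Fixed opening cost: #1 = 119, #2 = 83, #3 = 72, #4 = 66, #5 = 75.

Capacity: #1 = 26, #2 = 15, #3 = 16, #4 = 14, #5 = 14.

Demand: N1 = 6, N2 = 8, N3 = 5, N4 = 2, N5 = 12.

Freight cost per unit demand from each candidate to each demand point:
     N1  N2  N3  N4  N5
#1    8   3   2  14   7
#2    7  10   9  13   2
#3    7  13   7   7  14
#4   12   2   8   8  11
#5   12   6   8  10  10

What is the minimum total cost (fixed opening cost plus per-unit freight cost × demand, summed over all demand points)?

334

Open {#1, #2}; cheapest assignment that respects the capacities:
  #1 (cap 26, load 19): N1, N2, N3 — cost 6×8 + 8×3 + 5×2 = 82
  #2 (cap 15, load 14): N4, N5 — cost 2×13 + 12×2 = 50
  Shipping 132, fixed 202 → total 334.
  Any other capacity-feasible assignment to {#1, #2} ships for at least 132.
Compare {#2, #3, #4}: its best feasible assignment gives total 352.
Compare {#1, #4}: its best feasible assignment gives total 359.
Every other set of open sites that can feasibly serve all demand totals ≥ 352 even under its best assignment. Minimum: 334.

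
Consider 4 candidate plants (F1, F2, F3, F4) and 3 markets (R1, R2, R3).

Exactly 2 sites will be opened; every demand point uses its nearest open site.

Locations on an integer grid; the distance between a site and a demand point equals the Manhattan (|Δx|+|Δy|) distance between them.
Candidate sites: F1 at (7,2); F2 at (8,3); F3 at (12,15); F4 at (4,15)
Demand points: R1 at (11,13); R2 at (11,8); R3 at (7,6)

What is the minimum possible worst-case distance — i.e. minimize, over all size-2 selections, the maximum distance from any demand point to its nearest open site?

Open {F1, F3}.
  Farthest demand point is R2 at distance 8 (to F3); all others are ≤ 8.
With {F2, F3} the worst case is 8.
With {F2, F4} the worst case is 9.
No size-2 selection achieves below 8.

8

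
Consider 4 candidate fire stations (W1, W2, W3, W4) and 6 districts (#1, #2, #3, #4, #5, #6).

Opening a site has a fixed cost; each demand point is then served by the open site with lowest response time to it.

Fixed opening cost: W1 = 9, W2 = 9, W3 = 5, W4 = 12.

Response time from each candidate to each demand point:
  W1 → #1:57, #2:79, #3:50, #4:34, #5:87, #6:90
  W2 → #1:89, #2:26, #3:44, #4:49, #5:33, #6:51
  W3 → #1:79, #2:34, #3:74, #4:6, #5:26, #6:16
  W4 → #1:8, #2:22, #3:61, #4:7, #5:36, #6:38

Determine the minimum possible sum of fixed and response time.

148

Open {W2, W3, W4}: assign each demand point to its cheapest open site.
  #1→W4 8, #2→W4 22, #3→W2 44, #4→W3 6, #5→W3 26, #6→W3 16
  response time 122, fixed 26 → total 148.
Compare {W1, W3, W4}: response time 128 + fixed 26 = 154.
Compare {W3, W4}: response time 139 + fixed 17 = 156.
Compare {W1, W2, W3, W4}: response time 122 + fixed 35 = 157.
All other subsets cost ≥ 154. Minimum total cost: 148.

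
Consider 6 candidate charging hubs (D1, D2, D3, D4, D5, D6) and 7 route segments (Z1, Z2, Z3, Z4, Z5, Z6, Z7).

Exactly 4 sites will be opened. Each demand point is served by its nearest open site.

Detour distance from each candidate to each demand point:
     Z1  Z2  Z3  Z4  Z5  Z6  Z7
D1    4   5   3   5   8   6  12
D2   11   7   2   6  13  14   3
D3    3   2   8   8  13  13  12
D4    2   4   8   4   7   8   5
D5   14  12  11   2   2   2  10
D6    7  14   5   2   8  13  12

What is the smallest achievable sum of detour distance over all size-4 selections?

15

Open {D2, D3, D4, D5}.
  Z1→D4 2, Z2→D3 2, Z3→D2 2, Z4→D5 2, Z5→D5 2, Z6→D5 2, Z7→D2 3  ⇒ total 15.
Compare {D1, D2, D3, D5}: total 16.
Compare {D2, D3, D5, D6}: total 16.
No size-4 selection does better; minimum is 15.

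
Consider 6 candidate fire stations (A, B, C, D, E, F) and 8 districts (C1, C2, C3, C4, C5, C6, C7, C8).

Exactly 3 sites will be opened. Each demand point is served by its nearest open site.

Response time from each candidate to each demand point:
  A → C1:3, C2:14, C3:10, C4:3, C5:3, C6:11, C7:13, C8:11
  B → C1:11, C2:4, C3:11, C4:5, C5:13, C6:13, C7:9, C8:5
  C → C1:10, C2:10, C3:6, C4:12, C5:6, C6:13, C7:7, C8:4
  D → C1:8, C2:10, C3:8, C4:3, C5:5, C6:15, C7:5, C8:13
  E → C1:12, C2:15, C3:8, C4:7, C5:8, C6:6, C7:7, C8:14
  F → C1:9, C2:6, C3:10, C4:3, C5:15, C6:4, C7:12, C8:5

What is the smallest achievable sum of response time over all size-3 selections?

36

Open {A, C, F}.
  C1→A 3, C2→F 6, C3→C 6, C4→A 3, C5→A 3, C6→F 4, C7→C 7, C8→C 4  ⇒ total 36.
Compare {A, D, F}: total 37.
Compare {A, B, E}: total 39.
No size-3 selection does better; minimum is 36.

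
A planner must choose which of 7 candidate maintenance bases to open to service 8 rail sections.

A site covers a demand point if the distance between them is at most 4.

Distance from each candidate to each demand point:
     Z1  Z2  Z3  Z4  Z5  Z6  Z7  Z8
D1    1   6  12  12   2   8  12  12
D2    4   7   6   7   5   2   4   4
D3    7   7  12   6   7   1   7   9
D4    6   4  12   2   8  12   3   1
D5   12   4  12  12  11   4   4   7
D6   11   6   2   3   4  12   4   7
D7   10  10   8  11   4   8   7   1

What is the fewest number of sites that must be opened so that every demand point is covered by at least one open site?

Coverage sets (demand points within 4 of each site):
  D1: {Z1, Z5}
  D2: {Z1, Z6, Z7, Z8}
  D3: {Z6}
  D4: {Z2, Z4, Z7, Z8}
  D5: {Z2, Z6, Z7}
  D6: {Z3, Z4, Z5, Z7}
  D7: {Z5, Z8}
No 2 sites suffice: every size-2 union leaves at least one demand point uncovered.
But {D2, D4, D6} covers everything, so the minimum is 3.

3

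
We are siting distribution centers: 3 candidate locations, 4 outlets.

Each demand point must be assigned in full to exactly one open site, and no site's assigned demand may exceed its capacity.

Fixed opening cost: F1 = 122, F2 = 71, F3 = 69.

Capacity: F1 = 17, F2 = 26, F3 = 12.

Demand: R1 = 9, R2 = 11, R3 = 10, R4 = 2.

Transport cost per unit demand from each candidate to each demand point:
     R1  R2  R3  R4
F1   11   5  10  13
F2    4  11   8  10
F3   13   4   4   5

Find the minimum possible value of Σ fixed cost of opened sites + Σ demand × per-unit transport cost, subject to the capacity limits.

Open {F2, F3}; cheapest assignment that respects the capacities:
  F2 (cap 26, load 21): R1, R3, R4 — cost 9×4 + 10×8 + 2×10 = 136
  F3 (cap 12, load 11): R2 — cost 11×4 = 44
  Shipping 180, fixed 140 → total 320.
  Any other capacity-feasible assignment to {F2, F3} ships for at least 180.
Compare {F1, F2}: its best feasible assignment gives total 384.
Compare {F1, F2, F3}: its best feasible assignment gives total 403.
Every other set of open sites that can feasibly serve all demand totals ≥ 384 even under its best assignment. Minimum: 320.

320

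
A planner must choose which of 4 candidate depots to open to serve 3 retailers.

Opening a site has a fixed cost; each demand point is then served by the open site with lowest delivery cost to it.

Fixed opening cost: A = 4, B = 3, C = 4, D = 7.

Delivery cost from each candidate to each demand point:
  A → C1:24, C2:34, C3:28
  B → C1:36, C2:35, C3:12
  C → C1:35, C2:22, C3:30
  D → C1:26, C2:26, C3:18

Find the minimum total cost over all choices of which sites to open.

Open {A, B, C}: assign each demand point to its cheapest open site.
  C1→A 24, C2→C 22, C3→B 12
  delivery cost 58, fixed 11 → total 69.
Compare {B, D}: delivery cost 64 + fixed 10 = 74.
Compare {B, C, D}: delivery cost 60 + fixed 14 = 74.
Compare {B, C}: delivery cost 69 + fixed 7 = 76.
All other subsets cost ≥ 74. Minimum total cost: 69.

69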